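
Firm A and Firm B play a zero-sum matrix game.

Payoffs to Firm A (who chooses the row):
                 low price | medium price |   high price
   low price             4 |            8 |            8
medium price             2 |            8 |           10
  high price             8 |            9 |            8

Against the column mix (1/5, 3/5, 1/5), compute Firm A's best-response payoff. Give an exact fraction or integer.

low price: (4)·(1/5) + (8)·(3/5) + (8)·(1/5) = 36/5.
medium price: (2)·(1/5) + (8)·(3/5) + (10)·(1/5) = 36/5.
high price: (8)·(1/5) + (9)·(3/5) + (8)·(1/5) = 43/5.
The best pure response is high price with expected payoff 43/5.

43/5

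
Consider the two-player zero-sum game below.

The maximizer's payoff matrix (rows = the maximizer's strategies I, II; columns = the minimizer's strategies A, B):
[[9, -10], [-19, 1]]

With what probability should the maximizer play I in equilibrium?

Row minima are -10 and -19, so the maximizer's maximin is -10; column maxima are 9 and 1, so the minimizer's minimax is 1. These differ, so the equilibrium is in mixed strategies.
Let the maximizer play I with probability p. The minimizer is indifferent when 9p − 19(1−p) = −10p + (1−p), giving p = 20/39.

20/39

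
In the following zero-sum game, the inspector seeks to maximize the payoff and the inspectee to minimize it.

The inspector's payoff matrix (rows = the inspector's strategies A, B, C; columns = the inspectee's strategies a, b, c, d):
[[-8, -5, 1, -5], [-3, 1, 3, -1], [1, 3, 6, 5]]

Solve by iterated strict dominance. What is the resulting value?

1

Column b is strictly dominated by a for the inspectee (-8<-5, -3<1, 1<3); eliminate b.
Column d is strictly dominated by a for the inspectee (-8<-5, -3<-1, 1<5); eliminate d.
Row B is strictly dominated by row C (1>-3, 6>3); eliminate B.
Column c is strictly dominated by a for the inspectee (-8<1, 1<6); eliminate c.
Row A is strictly dominated by row C (1>-8); eliminate A.
Only (C, a) remains, with payoff 1.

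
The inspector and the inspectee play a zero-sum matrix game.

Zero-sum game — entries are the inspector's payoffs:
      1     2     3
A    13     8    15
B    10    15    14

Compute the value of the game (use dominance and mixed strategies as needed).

23/2

Column 3 is strictly dominated by 1 for the inspectee (it gives the inspector more in every row).
The remaining 2×2 game on (A, B) × (1, 2) has no saddle point. Let the inspector play A with probability p; indifference gives 13p + 10(1−p) = 8p + 15(1−p), so p = 1/2.
Similarly the inspectee's optimal q on 1 is 7/10, and the value is 13·(7/10) + (8)·(3/10) = 23/2.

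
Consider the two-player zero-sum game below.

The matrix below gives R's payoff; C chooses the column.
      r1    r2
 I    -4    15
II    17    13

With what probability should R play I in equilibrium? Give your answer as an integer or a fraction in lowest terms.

4/23

Row minima are -4 and 13, so R's maximin is 13; column maxima are 17 and 15, so C's minimax is 15. These differ, so the equilibrium is in mixed strategies.
Let R play I with probability p. C is indifferent when −4p + 17(1−p) = 15p + 13(1−p), giving p = 4/23.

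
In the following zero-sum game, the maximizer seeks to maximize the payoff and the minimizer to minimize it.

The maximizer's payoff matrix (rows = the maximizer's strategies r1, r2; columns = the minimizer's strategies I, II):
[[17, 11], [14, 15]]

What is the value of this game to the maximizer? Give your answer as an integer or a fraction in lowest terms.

101/7

Row minima are 11 and 14, so the maximizer's maximin is 14; column maxima are 17 and 15, so the minimizer's minimax is 15. These differ, so the equilibrium is in mixed strategies.
Let the maximizer play r1 with probability p. The minimizer is indifferent when 17p + 14(1−p) = 11p + 15(1−p), giving p = 1/7.
Let the minimizer play I with probability q. The maximizer is indifferent when 17q + 11(1−q) = 14q + 15(1−q), giving q = 4/7.
The value is 17·(4/7) + (11)·(3/7) = 101/7.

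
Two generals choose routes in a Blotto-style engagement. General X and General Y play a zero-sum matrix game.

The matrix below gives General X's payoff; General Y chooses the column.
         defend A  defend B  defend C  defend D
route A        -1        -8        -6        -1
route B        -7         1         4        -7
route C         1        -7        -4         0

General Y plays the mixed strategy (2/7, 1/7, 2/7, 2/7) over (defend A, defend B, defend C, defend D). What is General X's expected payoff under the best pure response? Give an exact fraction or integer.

-13/7

route A: (-1)·(2/7) + (-8)·(1/7) + (-6)·(2/7) + (-1)·(2/7) = -24/7.
route B: (-7)·(2/7) + (1)·(1/7) + (4)·(2/7) + (-7)·(2/7) = -19/7.
route C: (1)·(2/7) + (-7)·(1/7) + (-4)·(2/7) + (0)·(2/7) = -13/7.
The best pure response is route C with expected payoff -13/7.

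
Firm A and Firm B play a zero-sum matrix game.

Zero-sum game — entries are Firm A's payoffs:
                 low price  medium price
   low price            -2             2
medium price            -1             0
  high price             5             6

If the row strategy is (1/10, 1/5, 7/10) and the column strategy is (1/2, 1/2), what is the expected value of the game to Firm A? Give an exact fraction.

Against (1/2, 1/2), each row's expected payoff is low price: 0; medium price: -1/2; high price: 11/2.
Taking the (1/10, 1/5, 7/10)-weighted average: (1/10)·(0) + (1/5)·(-1/2) + (7/10)·(11/2) = 15/4.

15/4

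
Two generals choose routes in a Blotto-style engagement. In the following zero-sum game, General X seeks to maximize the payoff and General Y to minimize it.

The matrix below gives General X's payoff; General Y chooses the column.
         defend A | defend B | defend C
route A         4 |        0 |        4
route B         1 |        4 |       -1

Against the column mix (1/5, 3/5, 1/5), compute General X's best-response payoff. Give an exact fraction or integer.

12/5

route A: (4)·(1/5) + (0)·(3/5) + (4)·(1/5) = 8/5.
route B: (1)·(1/5) + (4)·(3/5) + (-1)·(1/5) = 12/5.
The best pure response is route B with expected payoff 12/5.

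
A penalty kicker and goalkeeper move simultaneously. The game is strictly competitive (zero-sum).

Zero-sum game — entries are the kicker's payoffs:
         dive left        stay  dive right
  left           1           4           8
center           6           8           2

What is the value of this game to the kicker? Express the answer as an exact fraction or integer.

Column stay is strictly dominated by dive left for the goalkeeper (it gives the kicker more in every row).
The remaining 2×2 game on (left, center) × (dive left, dive right) has no saddle point. Let the kicker play left with probability p; indifference gives p + 6(1−p) = 8p + 2(1−p), so p = 4/11.
Similarly the goalkeeper's optimal q on dive left is 6/11, and the value is 1·(6/11) + (8)·(5/11) = 46/11.

46/11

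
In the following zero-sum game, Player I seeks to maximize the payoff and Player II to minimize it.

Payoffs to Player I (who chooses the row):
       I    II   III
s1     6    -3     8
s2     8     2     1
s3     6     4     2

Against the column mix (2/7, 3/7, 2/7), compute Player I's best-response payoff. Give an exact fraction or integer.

s1: (6)·(2/7) + (-3)·(3/7) + (8)·(2/7) = 19/7.
s2: (8)·(2/7) + (2)·(3/7) + (1)·(2/7) = 24/7.
s3: (6)·(2/7) + (4)·(3/7) + (2)·(2/7) = 4.
The best pure response is s3 with expected payoff 4.

4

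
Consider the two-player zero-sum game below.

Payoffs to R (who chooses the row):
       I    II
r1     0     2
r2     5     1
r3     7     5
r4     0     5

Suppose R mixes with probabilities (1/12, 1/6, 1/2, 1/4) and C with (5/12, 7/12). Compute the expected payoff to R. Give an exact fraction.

67/16

Against (5/12, 7/12), each row's expected payoff is r1: 7/6; r2: 8/3; r3: 35/6; r4: 35/12.
Taking the (1/12, 1/6, 1/2, 1/4)-weighted average: (1/12)·(7/6) + (1/6)·(8/3) + (1/2)·(35/6) + (1/4)·(35/12) = 67/16.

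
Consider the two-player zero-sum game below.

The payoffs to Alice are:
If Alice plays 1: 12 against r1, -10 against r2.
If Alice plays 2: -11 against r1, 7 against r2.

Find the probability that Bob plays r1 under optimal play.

Row minima are -10 and -11, so Alice's maximin is -10; column maxima are 12 and 7, so Bob's minimax is 7. These differ, so the equilibrium is in mixed strategies.
Let Bob play r1 with probability q. Alice is indifferent when 12q − 10(1−q) = −11q + 7(1−q), giving q = 17/40.

17/40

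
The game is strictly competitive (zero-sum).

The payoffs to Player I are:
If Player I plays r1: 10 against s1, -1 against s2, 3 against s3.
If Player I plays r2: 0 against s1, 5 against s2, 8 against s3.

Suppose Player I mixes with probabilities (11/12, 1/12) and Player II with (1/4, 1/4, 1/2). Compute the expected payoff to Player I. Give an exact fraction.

Against (1/4, 1/4, 1/2), each row's expected payoff is r1: 15/4; r2: 21/4.
Taking the (11/12, 1/12)-weighted average: (11/12)·(15/4) + (1/12)·(21/4) = 31/8.

31/8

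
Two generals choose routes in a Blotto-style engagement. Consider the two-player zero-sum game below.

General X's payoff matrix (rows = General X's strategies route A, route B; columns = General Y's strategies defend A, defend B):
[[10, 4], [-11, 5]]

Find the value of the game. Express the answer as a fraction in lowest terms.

47/11

Row minima are 4 and -11, so General X's maximin is 4; column maxima are 10 and 5, so General Y's minimax is 5. These differ, so the equilibrium is in mixed strategies.
Let General X play route A with probability p. General Y is indifferent when 10p − 11(1−p) = 4p + 5(1−p), giving p = 8/11.
Let General Y play defend A with probability q. General X is indifferent when 10q + 4(1−q) = −11q + 5(1−q), giving q = 1/22.
The value is 10·(1/22) + (4)·(21/22) = 47/11.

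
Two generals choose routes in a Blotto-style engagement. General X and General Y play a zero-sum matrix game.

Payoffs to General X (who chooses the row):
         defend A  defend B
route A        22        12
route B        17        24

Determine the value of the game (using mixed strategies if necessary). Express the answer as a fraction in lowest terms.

Row minima are 12 and 17, so General X's maximin is 17; column maxima are 22 and 24, so General Y's minimax is 22. These differ, so the equilibrium is in mixed strategies.
Let General X play route A with probability p. General Y is indifferent when 22p + 17(1−p) = 12p + 24(1−p), giving p = 7/17.
Let General Y play defend A with probability q. General X is indifferent when 22q + 12(1−q) = 17q + 24(1−q), giving q = 12/17.
The value is 22·(12/17) + (12)·(5/17) = 324/17.

324/17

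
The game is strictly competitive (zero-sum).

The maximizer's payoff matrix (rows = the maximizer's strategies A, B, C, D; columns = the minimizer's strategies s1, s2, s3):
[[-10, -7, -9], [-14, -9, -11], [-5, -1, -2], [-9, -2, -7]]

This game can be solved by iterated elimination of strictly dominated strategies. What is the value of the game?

-5

Row A is strictly dominated by row C (-5>-10, -1>-7, -2>-9); eliminate A.
Column s3 is strictly dominated by s1 for the minimizer (-14<-11, -5<-2, -9<-7); eliminate s3.
Row D is strictly dominated by row C (-5>-9, -1>-2); eliminate D.
Row B is strictly dominated by row C (-5>-14, -1>-9); eliminate B.
Column s2 is strictly dominated by s1 for the minimizer (-5<-1); eliminate s2.
Only (C, s1) remains, with payoff -5.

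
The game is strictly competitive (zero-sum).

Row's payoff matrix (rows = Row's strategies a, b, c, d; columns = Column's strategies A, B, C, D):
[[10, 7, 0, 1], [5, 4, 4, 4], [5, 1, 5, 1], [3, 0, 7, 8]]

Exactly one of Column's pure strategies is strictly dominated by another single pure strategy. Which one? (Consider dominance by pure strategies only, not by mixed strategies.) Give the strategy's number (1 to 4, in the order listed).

Column prefers columns that give Row less. Compare A with B: 7 < 10, 4 < 5, 1 < 5, 0 < 3.
So B strictly dominates A for Column; A is strictly dominated.

1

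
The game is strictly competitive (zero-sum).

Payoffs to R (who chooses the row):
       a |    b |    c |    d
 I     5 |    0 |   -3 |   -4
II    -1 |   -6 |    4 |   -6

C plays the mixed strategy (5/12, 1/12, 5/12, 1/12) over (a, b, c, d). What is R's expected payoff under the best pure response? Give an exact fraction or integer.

1/2

I: (5)·(5/12) + (0)·(1/12) + (-3)·(5/12) + (-4)·(1/12) = 1/2.
II: (-1)·(5/12) + (-6)·(1/12) + (4)·(5/12) + (-6)·(1/12) = 1/4.
The best pure response is I with expected payoff 1/2.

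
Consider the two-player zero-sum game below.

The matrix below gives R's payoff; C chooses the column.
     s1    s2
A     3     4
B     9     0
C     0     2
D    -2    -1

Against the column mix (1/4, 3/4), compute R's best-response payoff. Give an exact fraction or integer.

15/4

A: (3)·(1/4) + (4)·(3/4) = 15/4.
B: (9)·(1/4) + (0)·(3/4) = 9/4.
C: (0)·(1/4) + (2)·(3/4) = 3/2.
D: (-2)·(1/4) + (-1)·(3/4) = -5/4.
The best pure response is A with expected payoff 15/4.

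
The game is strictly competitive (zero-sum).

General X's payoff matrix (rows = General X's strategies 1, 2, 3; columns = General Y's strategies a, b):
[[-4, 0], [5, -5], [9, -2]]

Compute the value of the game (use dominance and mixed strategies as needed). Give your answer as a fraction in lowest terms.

Row 2 is strictly dominated by row 3, so General X never plays it.
The remaining 2×2 game on (1, 3) × (a, b) has no saddle point. Let General X play 1 with probability p; indifference gives −4p + 9(1−p) = −2(1−p), so p = 11/15.
Similarly General Y's optimal q on a is 2/15, and the value is -4·(2/15) + (0)·(13/15) = -8/15.

-8/15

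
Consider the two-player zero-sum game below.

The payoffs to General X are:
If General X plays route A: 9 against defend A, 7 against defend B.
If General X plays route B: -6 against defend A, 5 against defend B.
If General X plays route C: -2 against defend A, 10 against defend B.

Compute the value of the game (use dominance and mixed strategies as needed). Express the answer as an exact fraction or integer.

Row route B is strictly dominated by row route C, so General X never plays it.
The remaining 2×2 game on (route A, route C) × (defend A, defend B) has no saddle point. Let General X play route A with probability p; indifference gives 9p − 2(1−p) = 7p + 10(1−p), so p = 6/7.
Similarly General Y's optimal q on defend A is 3/14, and the value is 9·(3/14) + (7)·(11/14) = 52/7.

52/7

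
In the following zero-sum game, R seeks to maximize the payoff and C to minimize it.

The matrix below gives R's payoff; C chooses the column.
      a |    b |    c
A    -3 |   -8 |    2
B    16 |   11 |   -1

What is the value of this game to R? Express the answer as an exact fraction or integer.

7/11

Column a is strictly dominated by b for C (it gives R more in every row).
The remaining 2×2 game on (A, B) × (b, c) has no saddle point. Let R play A with probability p; indifference gives −8p + 11(1−p) = 2p − (1−p), so p = 6/11.
Similarly C's optimal q on b is 3/22, and the value is -8·(3/22) + (2)·(19/22) = 7/11.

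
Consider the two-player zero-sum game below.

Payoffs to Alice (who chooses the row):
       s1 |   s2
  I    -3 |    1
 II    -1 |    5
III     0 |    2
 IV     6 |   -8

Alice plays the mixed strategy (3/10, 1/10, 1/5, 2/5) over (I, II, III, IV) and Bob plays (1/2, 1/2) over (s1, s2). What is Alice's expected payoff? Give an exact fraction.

Against (1/2, 1/2), each row's expected payoff is I: -1; II: 2; III: 1; IV: -1.
Taking the (3/10, 1/10, 1/5, 2/5)-weighted average: (3/10)·(-1) + (1/10)·(2) + (1/5)·(1) + (2/5)·(-1) = -3/10.

-3/10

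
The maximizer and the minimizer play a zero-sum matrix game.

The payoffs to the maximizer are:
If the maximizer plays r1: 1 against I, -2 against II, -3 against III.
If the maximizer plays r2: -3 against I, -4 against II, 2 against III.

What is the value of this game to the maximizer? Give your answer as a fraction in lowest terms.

Column I is strictly dominated by II for the minimizer (it gives the maximizer more in every row).
The remaining 2×2 game on (r1, r2) × (II, III) has no saddle point. Let the maximizer play r1 with probability p; indifference gives −2p − 4(1−p) = −3p + 2(1−p), so p = 6/7.
Similarly the minimizer's optimal q on II is 5/7, and the value is -2·(5/7) + (-3)·(2/7) = -16/7.

-16/7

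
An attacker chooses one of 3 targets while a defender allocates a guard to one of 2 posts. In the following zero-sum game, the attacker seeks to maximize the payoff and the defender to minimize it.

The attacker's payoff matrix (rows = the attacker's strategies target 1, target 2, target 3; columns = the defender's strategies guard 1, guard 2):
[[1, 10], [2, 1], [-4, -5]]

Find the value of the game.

Row target 3 is strictly dominated by row target 2, so the attacker never plays it.
The remaining 2×2 game on (target 1, target 2) × (guard 1, guard 2) has no saddle point. Let the attacker play target 1 with probability p; indifference gives p + 2(1−p) = 10p + (1−p), so p = 1/10.
Similarly the defender's optimal q on guard 1 is 9/10, and the value is 1·(9/10) + (10)·(1/10) = 19/10.

19/10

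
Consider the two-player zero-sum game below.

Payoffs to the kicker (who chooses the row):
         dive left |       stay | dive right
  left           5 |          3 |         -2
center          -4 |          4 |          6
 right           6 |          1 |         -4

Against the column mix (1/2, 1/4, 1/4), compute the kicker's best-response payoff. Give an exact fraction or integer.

11/4

left: (5)·(1/2) + (3)·(1/4) + (-2)·(1/4) = 11/4.
center: (-4)·(1/2) + (4)·(1/4) + (6)·(1/4) = 1/2.
right: (6)·(1/2) + (1)·(1/4) + (-4)·(1/4) = 9/4.
The best pure response is left with expected payoff 11/4.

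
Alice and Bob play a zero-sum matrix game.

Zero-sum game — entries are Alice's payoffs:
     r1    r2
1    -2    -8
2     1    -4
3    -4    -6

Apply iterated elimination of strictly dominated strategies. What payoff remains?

-4

Row 1 is strictly dominated by row 2 (1>-2, -4>-8); eliminate 1.
Row 3 is strictly dominated by row 2 (1>-4, -4>-6); eliminate 3.
Column r1 is strictly dominated by r2 for Bob (-4<1); eliminate r1.
Only (2, r2) remains, with payoff -4.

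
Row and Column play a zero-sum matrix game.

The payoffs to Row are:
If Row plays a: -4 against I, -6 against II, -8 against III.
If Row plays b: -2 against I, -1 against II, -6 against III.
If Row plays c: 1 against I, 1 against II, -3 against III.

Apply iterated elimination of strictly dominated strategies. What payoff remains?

Row a is strictly dominated by row b (-2>-4, -1>-6, -6>-8); eliminate a.
Row b is strictly dominated by row c (1>-2, 1>-1, -3>-6); eliminate b.
Column I is strictly dominated by III for Column (-3<1); eliminate I.
Column II is strictly dominated by III for Column (-3<1); eliminate II.
Only (c, III) remains, with payoff -3.

-3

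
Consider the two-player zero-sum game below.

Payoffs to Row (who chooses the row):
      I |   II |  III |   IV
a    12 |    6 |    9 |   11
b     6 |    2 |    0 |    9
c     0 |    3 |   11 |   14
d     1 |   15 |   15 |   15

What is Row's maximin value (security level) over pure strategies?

The worst-case payoff for each row is a: 6, b: 0, c: 0, d: 1.
The best of these is 6.

6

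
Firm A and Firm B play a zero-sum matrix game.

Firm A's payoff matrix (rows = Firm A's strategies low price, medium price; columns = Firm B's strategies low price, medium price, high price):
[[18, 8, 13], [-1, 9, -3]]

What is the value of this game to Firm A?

Column low price is strictly dominated by high price for Firm B (it gives Firm A more in every row).
The remaining 2×2 game on (low price, medium price) × (medium price, high price) has no saddle point. Let Firm A play low price with probability p; indifference gives 8p + 9(1−p) = 13p − 3(1−p), so p = 12/17.
Similarly Firm B's optimal q on medium price is 16/17, and the value is 8·(16/17) + (13)·(1/17) = 141/17.

141/17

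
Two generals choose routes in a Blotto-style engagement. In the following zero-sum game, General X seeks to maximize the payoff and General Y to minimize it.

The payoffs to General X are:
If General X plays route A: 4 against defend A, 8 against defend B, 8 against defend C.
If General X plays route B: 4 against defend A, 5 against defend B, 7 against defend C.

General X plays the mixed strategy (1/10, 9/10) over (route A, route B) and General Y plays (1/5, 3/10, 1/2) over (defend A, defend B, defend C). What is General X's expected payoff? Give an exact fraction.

Against (1/5, 3/10, 1/2), each row's expected payoff is route A: 36/5; route B: 29/5.
Taking the (1/10, 9/10)-weighted average: (1/10)·(36/5) + (9/10)·(29/5) = 297/50.

297/50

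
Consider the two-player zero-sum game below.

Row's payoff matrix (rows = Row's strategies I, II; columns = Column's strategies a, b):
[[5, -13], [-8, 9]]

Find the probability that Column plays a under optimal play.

22/35

Row minima are -13 and -8, so Row's maximin is -8; column maxima are 5 and 9, so Column's minimax is 5. These differ, so the equilibrium is in mixed strategies.
Let Column play a with probability q. Row is indifferent when 5q − 13(1−q) = −8q + 9(1−q), giving q = 22/35.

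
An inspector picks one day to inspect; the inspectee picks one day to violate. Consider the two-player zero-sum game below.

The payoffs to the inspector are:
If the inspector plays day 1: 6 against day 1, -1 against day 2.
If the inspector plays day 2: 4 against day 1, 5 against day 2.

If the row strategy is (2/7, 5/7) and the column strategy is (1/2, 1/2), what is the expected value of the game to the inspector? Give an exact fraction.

Against (1/2, 1/2), each row's expected payoff is day 1: 5/2; day 2: 9/2.
Taking the (2/7, 5/7)-weighted average: (2/7)·(5/2) + (5/7)·(9/2) = 55/14.

55/14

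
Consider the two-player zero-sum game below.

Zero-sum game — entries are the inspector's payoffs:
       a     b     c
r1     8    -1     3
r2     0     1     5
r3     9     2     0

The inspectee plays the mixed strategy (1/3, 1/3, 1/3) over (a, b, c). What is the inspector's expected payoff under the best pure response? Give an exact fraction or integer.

r1: (8)·(1/3) + (-1)·(1/3) + (3)·(1/3) = 10/3.
r2: (0)·(1/3) + (1)·(1/3) + (5)·(1/3) = 2.
r3: (9)·(1/3) + (2)·(1/3) + (0)·(1/3) = 11/3.
The best pure response is r3 with expected payoff 11/3.

11/3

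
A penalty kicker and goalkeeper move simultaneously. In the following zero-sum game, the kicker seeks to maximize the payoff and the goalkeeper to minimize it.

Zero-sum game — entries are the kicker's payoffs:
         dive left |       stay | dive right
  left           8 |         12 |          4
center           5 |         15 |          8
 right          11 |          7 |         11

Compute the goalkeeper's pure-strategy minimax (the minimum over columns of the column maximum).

11

The worst case (largest entry) in each column is dive left: 11, stay: 15, dive right: 11.
The best (smallest) of these is 11.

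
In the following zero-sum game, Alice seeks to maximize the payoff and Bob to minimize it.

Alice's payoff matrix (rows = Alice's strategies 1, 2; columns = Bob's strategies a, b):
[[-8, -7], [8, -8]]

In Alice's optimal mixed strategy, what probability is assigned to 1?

Row minima are -8 and -8, so Alice's maximin is -8; column maxima are 8 and -7, so Bob's minimax is -7. These differ, so the equilibrium is in mixed strategies.
Let Alice play 1 with probability p. Bob is indifferent when −8p + 8(1−p) = −7p − 8(1−p), giving p = 16/17.

16/17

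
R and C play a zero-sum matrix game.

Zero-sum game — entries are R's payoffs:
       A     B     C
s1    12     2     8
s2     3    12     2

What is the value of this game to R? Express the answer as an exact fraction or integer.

23/4

Column A is strictly dominated by C for C (it gives R more in every row).
The remaining 2×2 game on (s1, s2) × (B, C) has no saddle point. Let R play s1 with probability p; indifference gives 2p + 12(1−p) = 8p + 2(1−p), so p = 5/8.
Similarly C's optimal q on B is 3/8, and the value is 2·(3/8) + (8)·(5/8) = 23/4.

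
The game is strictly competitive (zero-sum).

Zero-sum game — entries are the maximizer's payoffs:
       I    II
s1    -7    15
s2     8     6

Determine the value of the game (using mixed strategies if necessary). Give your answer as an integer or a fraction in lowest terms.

27/4

Row minima are -7 and 6, so the maximizer's maximin is 6; column maxima are 8 and 15, so the minimizer's minimax is 8. These differ, so the equilibrium is in mixed strategies.
Let the maximizer play s1 with probability p. The minimizer is indifferent when −7p + 8(1−p) = 15p + 6(1−p), giving p = 1/12.
Let the minimizer play I with probability q. The maximizer is indifferent when −7q + 15(1−q) = 8q + 6(1−q), giving q = 3/8.
The value is -7·(3/8) + (15)·(5/8) = 27/4.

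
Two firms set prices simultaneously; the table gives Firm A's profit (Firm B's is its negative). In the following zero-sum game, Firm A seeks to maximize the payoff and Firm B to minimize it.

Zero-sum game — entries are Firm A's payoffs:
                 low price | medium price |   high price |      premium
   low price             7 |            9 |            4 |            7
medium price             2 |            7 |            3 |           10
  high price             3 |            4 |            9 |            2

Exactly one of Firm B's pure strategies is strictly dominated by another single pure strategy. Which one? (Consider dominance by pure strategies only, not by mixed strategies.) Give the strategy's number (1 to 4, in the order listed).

Firm B prefers columns that give Firm A less. Compare medium price with low price: 7 < 9, 2 < 7, 3 < 4.
So low price strictly dominates medium price for Firm B; medium price is strictly dominated.

2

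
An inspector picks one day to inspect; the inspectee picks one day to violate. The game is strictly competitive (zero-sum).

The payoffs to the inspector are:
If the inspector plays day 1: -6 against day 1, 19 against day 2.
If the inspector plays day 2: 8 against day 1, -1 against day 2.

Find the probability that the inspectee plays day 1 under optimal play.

10/17

Row minima are -6 and -1, so the inspector's maximin is -1; column maxima are 8 and 19, so the inspectee's minimax is 8. These differ, so the equilibrium is in mixed strategies.
Let the inspectee play day 1 with probability q. The inspector is indifferent when −6q + 19(1−q) = 8q − (1−q), giving q = 10/17.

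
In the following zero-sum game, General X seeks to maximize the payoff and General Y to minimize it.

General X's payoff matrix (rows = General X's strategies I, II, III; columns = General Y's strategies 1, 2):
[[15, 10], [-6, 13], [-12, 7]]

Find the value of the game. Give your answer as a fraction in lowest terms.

Row III is strictly dominated by row II, so General X never plays it.
The remaining 2×2 game on (I, II) × (1, 2) has no saddle point. Let General X play I with probability p; indifference gives 15p − 6(1−p) = 10p + 13(1−p), so p = 19/24.
Similarly General Y's optimal q on 1 is 1/8, and the value is 15·(1/8) + (10)·(7/8) = 85/8.

85/8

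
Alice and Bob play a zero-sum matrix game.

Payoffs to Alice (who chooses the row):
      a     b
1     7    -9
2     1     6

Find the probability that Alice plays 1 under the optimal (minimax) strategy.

Row minima are -9 and 1, so Alice's maximin is 1; column maxima are 7 and 6, so Bob's minimax is 6. These differ, so the equilibrium is in mixed strategies.
Let Alice play 1 with probability p. Bob is indifferent when 7p + (1−p) = −9p + 6(1−p), giving p = 5/21.

5/21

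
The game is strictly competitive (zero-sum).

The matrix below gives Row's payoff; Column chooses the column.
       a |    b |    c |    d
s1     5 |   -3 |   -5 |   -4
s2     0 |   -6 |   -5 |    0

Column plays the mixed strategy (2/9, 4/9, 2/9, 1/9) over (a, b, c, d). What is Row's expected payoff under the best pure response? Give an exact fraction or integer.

s1: (5)·(2/9) + (-3)·(4/9) + (-5)·(2/9) + (-4)·(1/9) = -16/9.
s2: (0)·(2/9) + (-6)·(4/9) + (-5)·(2/9) + (0)·(1/9) = -34/9.
The best pure response is s1 with expected payoff -16/9.

-16/9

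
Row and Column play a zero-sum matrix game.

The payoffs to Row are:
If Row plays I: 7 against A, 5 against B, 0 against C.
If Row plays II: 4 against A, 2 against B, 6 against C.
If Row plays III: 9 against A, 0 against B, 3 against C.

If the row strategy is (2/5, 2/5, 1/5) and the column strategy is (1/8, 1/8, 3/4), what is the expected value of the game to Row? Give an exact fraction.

27/8

Against (1/8, 1/8, 3/4), each row's expected payoff is I: 3/2; II: 21/4; III: 27/8.
Taking the (2/5, 2/5, 1/5)-weighted average: (2/5)·(3/2) + (2/5)·(21/4) + (1/5)·(27/8) = 27/8.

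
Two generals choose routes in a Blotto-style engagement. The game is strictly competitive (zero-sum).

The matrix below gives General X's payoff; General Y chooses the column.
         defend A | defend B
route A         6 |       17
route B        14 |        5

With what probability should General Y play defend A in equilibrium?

3/5

Row minima are 6 and 5, so General X's maximin is 6; column maxima are 14 and 17, so General Y's minimax is 14. These differ, so the equilibrium is in mixed strategies.
Let General Y play defend A with probability q. General X is indifferent when 6q + 17(1−q) = 14q + 5(1−q), giving q = 3/5.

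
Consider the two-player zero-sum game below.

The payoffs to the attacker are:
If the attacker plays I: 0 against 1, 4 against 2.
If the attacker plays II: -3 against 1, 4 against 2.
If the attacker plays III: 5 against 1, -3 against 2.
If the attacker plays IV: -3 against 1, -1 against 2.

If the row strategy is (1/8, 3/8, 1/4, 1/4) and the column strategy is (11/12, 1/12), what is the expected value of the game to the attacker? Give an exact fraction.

Against (11/12, 1/12), each row's expected payoff is I: 1/3; II: -29/12; III: 13/3; IV: -17/6.
Taking the (1/8, 3/8, 1/4, 1/4)-weighted average: (1/8)·(1/3) + (3/8)·(-29/12) + (1/4)·(13/3) + (1/4)·(-17/6) = -47/96.

-47/96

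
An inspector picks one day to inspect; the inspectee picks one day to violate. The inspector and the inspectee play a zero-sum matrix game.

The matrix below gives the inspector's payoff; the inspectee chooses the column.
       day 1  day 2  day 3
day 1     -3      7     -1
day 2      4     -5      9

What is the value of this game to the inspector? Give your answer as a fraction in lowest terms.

13/19

Column day 3 is strictly dominated by day 1 for the inspectee (it gives the inspector more in every row).
The remaining 2×2 game on (day 1, day 2) × (day 1, day 2) has no saddle point. Let the inspector play day 1 with probability p; indifference gives −3p + 4(1−p) = 7p − 5(1−p), so p = 9/19.
Similarly the inspectee's optimal q on day 1 is 12/19, and the value is -3·(12/19) + (7)·(7/19) = 13/19.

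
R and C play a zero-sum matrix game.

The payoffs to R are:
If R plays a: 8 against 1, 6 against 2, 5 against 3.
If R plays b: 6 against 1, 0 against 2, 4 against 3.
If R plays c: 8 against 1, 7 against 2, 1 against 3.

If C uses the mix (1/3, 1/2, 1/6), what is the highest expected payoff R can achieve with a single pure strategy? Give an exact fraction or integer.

a: (8)·(1/3) + (6)·(1/2) + (5)·(1/6) = 13/2.
b: (6)·(1/3) + (0)·(1/2) + (4)·(1/6) = 8/3.
c: (8)·(1/3) + (7)·(1/2) + (1)·(1/6) = 19/3.
The best pure response is a with expected payoff 13/2.

13/2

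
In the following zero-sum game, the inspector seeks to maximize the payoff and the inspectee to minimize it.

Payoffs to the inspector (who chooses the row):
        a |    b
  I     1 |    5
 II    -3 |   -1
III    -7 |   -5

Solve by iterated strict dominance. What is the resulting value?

Row II is strictly dominated by row I (1>-3, 5>-1); eliminate II.
Row III is strictly dominated by row I (1>-7, 5>-5); eliminate III.
Column b is strictly dominated by a for the inspectee (1<5); eliminate b.
Only (I, a) remains, with payoff 1.

1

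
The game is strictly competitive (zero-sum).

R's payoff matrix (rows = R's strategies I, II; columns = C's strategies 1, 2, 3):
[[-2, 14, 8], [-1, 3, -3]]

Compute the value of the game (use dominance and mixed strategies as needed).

-7/6

Column 2 is strictly dominated by 3 for C (it gives R more in every row).
The remaining 2×2 game on (I, II) × (1, 3) has no saddle point. Let R play I with probability p; indifference gives −2p − (1−p) = 8p − 3(1−p), so p = 1/6.
Similarly C's optimal q on 1 is 11/12, and the value is -2·(11/12) + (8)·(1/12) = -7/6.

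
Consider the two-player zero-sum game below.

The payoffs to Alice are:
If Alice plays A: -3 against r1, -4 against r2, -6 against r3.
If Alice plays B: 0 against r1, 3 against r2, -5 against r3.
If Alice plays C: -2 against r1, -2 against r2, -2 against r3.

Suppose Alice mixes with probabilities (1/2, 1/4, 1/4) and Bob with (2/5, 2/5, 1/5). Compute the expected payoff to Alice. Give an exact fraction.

-49/20

Against (2/5, 2/5, 1/5), each row's expected payoff is A: -4; B: 1/5; C: -2.
Taking the (1/2, 1/4, 1/4)-weighted average: (1/2)·(-4) + (1/4)·(1/5) + (1/4)·(-2) = -49/20.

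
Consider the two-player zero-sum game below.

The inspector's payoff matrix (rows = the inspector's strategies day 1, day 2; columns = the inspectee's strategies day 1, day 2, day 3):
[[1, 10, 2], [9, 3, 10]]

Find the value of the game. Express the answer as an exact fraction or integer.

Column day 3 is strictly dominated by day 1 for the inspectee (it gives the inspector more in every row).
The remaining 2×2 game on (day 1, day 2) × (day 1, day 2) has no saddle point. Let the inspector play day 1 with probability p; indifference gives p + 9(1−p) = 10p + 3(1−p), so p = 2/5.
Similarly the inspectee's optimal q on day 1 is 7/15, and the value is 1·(7/15) + (10)·(8/15) = 29/5.

29/5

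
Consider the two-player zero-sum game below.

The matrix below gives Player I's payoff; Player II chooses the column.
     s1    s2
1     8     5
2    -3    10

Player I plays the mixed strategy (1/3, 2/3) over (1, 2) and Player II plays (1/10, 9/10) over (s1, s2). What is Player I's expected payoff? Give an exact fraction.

227/30

Against (1/10, 9/10), each row's expected payoff is 1: 53/10; 2: 87/10.
Taking the (1/3, 2/3)-weighted average: (1/3)·(53/10) + (2/3)·(87/10) = 227/30.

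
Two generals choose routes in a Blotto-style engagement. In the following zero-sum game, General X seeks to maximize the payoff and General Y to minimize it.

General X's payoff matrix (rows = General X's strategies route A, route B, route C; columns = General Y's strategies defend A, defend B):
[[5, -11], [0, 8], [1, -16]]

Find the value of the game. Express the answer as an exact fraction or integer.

5/3

Row route C is strictly dominated by row route A, so General X never plays it.
The remaining 2×2 game on (route A, route B) × (defend A, defend B) has no saddle point. Let General X play route A with probability p; indifference gives 5p = −11p + 8(1−p), so p = 1/3.
Similarly General Y's optimal q on defend A is 19/24, and the value is 5·(19/24) + (-11)·(5/24) = 5/3.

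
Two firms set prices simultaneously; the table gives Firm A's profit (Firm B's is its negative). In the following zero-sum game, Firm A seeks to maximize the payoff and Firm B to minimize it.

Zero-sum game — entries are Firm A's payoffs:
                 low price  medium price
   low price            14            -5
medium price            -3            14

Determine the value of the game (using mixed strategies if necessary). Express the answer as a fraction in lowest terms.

181/36

Row minima are -5 and -3, so Firm A's maximin is -3; column maxima are 14 and 14, so Firm B's minimax is 14. These differ, so the equilibrium is in mixed strategies.
Let Firm A play low price with probability p. Firm B is indifferent when 14p − 3(1−p) = −5p + 14(1−p), giving p = 17/36.
Let Firm B play low price with probability q. Firm A is indifferent when 14q − 5(1−q) = −3q + 14(1−q), giving q = 19/36.
The value is 14·(19/36) + (-5)·(17/36) = 181/36.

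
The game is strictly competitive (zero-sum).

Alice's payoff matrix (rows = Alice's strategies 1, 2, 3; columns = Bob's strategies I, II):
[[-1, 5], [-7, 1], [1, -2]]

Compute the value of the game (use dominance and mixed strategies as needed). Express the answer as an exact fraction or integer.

Row 2 is strictly dominated by row 1, so Alice never plays it.
The remaining 2×2 game on (1, 3) × (I, II) has no saddle point. Let Alice play 1 with probability p; indifference gives −p + (1−p) = 5p − 2(1−p), so p = 1/3.
Similarly Bob's optimal q on I is 7/9, and the value is -1·(7/9) + (5)·(2/9) = 1/3.

1/3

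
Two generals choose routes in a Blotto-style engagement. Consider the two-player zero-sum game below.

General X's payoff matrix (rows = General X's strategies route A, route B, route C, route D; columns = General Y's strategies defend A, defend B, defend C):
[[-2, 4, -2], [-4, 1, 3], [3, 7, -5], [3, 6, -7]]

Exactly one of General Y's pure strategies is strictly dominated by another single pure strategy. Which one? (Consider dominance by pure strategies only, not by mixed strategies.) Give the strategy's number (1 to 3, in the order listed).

2

General Y prefers columns that give General X less. Compare defend B with defend A: -2 < 4, -4 < 1, 3 < 7, 3 < 6.
So defend A strictly dominates defend B for General Y; defend B is strictly dominated.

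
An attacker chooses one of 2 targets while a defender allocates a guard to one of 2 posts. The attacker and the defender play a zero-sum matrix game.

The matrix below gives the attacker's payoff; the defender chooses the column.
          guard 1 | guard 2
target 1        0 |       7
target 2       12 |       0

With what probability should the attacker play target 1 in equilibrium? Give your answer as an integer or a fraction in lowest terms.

Row minima are 0 and 0, so the attacker's maximin is 0; column maxima are 12 and 7, so the defender's minimax is 7. These differ, so the equilibrium is in mixed strategies.
Let the attacker play target 1 with probability p. The defender is indifferent when 12(1−p) = 7p, giving p = 12/19.

12/19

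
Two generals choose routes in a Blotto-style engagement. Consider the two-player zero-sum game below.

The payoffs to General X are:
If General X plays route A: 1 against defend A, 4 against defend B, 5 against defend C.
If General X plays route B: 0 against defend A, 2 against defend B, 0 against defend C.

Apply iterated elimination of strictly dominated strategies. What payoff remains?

Row route B is strictly dominated by row route A (1>0, 4>2, 5>0); eliminate route B.
Column defend C is strictly dominated by defend A for General Y (1<5); eliminate defend C.
Column defend B is strictly dominated by defend A for General Y (1<4); eliminate defend B.
Only (route A, defend A) remains, with payoff 1.

1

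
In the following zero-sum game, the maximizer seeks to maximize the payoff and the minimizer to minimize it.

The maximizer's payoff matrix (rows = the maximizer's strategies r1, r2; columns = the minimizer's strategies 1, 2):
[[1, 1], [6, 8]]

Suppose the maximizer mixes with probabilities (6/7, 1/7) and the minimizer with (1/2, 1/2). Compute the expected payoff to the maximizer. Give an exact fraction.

13/7

Against (1/2, 1/2), each row's expected payoff is r1: 1; r2: 7.
Taking the (6/7, 1/7)-weighted average: (6/7)·(1) + (1/7)·(7) = 13/7.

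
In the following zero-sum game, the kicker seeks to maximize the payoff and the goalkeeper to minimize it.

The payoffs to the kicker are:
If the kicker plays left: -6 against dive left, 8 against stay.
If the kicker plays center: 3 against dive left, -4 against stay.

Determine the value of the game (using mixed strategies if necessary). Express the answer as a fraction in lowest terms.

Row minima are -6 and -4, so the kicker's maximin is -4; column maxima are 3 and 8, so the goalkeeper's minimax is 3. These differ, so the equilibrium is in mixed strategies.
Let the kicker play left with probability p. The goalkeeper is indifferent when −6p + 3(1−p) = 8p − 4(1−p), giving p = 1/3.
Let the goalkeeper play dive left with probability q. The kicker is indifferent when −6q + 8(1−q) = 3q − 4(1−q), giving q = 4/7.
The value is -6·(4/7) + (8)·(3/7) = 0.

0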